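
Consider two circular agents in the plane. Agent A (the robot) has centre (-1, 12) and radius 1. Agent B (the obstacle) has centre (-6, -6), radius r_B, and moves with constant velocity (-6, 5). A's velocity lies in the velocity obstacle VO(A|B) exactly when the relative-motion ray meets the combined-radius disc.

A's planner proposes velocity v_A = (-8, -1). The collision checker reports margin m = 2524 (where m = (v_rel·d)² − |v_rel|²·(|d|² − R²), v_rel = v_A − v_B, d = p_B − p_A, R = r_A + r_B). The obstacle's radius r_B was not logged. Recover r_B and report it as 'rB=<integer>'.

m = 2524
d = (-5, -18);  v_rel = (-2, -6),  |v_rel|² = 40
v_rel×d = (-2)·(-18) − (-6)·(-5) = 6
since m = R²·40 − 6²:  R² = (36 + 2524) / 40 = 64
R = √64 = 8  ⇒  r_B = 8 − 1 = 7

rB=7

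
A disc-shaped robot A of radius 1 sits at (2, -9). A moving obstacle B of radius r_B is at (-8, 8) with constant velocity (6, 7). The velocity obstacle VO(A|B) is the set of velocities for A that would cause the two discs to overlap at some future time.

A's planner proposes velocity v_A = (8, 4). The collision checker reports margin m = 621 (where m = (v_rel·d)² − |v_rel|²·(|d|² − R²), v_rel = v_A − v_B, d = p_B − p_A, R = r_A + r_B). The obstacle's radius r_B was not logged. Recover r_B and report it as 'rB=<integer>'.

m = 621
d = (-10, 17);  v_rel = (2, -3),  |v_rel|² = 13
v_rel×d = (2)·(17) − (-3)·(-10) = 4
since m = R²·13 − 4²:  R² = (16 + 621) / 13 = 49
R = √49 = 7  ⇒  r_B = 7 − 1 = 6

rB=6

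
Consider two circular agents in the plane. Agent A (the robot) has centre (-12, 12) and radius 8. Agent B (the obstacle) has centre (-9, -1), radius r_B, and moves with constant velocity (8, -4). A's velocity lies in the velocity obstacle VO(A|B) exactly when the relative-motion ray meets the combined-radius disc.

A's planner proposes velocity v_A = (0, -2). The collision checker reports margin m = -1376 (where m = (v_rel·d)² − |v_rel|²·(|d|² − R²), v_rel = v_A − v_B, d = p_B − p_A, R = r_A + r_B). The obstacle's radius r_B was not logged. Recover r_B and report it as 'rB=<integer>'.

m = -1376
d = (3, -13);  v_rel = (-8, 2),  |v_rel|² = 68
v_rel×d = (-8)·(-13) − (2)·(3) = 98
since m = R²·68 − 98²:  R² = (9604 + -1376) / 68 = 121
R = √121 = 11  ⇒  r_B = 11 − 8 = 3

rB=3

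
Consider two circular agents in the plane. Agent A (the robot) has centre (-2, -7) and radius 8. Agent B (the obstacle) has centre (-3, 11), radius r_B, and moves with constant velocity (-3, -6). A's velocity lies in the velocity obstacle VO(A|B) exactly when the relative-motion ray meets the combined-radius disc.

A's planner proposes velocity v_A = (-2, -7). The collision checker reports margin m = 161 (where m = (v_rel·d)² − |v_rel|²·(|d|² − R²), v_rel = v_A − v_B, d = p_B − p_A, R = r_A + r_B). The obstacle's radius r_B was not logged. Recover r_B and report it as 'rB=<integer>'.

m = 161
d = (-1, 18);  v_rel = (1, -1),  |v_rel|² = 2
v_rel×d = (1)·(18) − (-1)·(-1) = 17
since m = R²·2 − 17²:  R² = (289 + 161) / 2 = 225
R = √225 = 15  ⇒  r_B = 15 − 8 = 7

rB=7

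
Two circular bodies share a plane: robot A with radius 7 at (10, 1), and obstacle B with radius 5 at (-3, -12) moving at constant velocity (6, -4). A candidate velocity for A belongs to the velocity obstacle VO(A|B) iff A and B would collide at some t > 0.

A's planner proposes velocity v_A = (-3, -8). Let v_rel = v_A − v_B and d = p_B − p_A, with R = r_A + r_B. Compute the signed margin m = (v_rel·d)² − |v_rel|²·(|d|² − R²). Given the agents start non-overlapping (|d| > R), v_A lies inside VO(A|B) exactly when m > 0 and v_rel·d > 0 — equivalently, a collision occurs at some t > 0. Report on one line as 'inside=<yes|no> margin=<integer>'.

d = (-13, -13),  |d|² = 338;  R = 7+5 = 12,  c = 338−12² = 194
v_rel = (-9, -4),  |v_rel|² = 97;  v_rel·d = (-9)·(-13) + (-4)·(-13) = 169
97·t² − 338·t + 194 = 0  ⇒  m = 169² − 97·194 = 9743
m = 9743 > 0,  v_rel·d = 169 > 0  ⇒  inside

inside=yes margin=9743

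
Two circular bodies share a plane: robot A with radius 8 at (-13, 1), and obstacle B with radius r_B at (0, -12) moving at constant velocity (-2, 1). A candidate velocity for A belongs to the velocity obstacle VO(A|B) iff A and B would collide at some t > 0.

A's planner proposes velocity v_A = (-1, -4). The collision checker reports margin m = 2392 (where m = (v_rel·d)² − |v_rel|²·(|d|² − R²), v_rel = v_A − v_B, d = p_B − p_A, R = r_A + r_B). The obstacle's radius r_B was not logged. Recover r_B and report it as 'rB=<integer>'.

m = 2392
d = (13, -13);  v_rel = (1, -5),  |v_rel|² = 26
v_rel×d = (1)·(-13) − (-5)·(13) = 52
since m = R²·26 − 52²:  R² = (2704 + 2392) / 26 = 196
R = √196 = 14  ⇒  r_B = 14 − 8 = 6

rB=6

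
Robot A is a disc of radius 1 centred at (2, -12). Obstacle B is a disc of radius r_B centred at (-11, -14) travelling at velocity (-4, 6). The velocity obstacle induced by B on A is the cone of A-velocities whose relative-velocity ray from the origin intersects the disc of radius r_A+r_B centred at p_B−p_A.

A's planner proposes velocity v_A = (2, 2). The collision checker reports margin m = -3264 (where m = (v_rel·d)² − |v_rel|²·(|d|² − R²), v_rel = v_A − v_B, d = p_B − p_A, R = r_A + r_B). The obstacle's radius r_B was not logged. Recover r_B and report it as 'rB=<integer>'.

m = -3264
d = (-13, -2);  v_rel = (6, -4),  |v_rel|² = 52
v_rel×d = (6)·(-2) − (-4)·(-13) = -64
since m = R²·52 − (-64)²:  R² = (4096 + -3264) / 52 = 16
R = √16 = 4  ⇒  r_B = 4 − 1 = 3

rB=3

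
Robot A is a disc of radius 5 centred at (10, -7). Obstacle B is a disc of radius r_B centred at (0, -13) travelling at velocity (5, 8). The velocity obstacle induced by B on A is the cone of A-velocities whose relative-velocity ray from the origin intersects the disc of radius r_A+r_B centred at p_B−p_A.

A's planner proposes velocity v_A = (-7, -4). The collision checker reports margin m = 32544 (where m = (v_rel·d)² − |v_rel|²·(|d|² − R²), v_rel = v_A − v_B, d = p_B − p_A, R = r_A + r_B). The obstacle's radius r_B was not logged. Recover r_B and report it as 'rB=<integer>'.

m = 32544
d = (-10, -6);  v_rel = (-12, -12),  |v_rel|² = 288
v_rel×d = (-12)·(-6) − (-12)·(-10) = -48
since m = R²·288 − (-48)²:  R² = (2304 + 32544) / 288 = 121
R = √121 = 11  ⇒  r_B = 11 − 5 = 6

rB=6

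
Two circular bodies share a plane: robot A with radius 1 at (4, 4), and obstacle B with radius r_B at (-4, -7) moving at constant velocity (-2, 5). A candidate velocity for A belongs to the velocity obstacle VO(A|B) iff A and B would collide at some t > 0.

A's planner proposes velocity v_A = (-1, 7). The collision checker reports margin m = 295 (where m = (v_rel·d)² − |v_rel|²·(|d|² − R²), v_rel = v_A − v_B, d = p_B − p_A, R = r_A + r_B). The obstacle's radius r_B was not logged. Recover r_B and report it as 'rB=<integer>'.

m = 295
d = (-8, -11);  v_rel = (1, 2),  |v_rel|² = 5
v_rel×d = (1)·(-11) − (2)·(-8) = 5
since m = R²·5 − 5²:  R² = (25 + 295) / 5 = 64
R = √64 = 8  ⇒  r_B = 8 − 1 = 7

rB=7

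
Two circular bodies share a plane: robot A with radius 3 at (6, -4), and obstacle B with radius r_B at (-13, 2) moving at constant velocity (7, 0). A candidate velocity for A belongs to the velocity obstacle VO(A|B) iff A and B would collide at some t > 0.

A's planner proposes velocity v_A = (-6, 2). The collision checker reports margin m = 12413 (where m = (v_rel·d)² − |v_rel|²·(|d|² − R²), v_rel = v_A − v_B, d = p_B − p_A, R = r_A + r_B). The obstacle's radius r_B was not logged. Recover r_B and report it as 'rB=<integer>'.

m = 12413
d = (-19, 6);  v_rel = (-13, 2),  |v_rel|² = 173
v_rel×d = (-13)·(6) − (2)·(-19) = -40
since m = R²·173 − (-40)²:  R² = (1600 + 12413) / 173 = 81
R = √81 = 9  ⇒  r_B = 9 − 3 = 6

rB=6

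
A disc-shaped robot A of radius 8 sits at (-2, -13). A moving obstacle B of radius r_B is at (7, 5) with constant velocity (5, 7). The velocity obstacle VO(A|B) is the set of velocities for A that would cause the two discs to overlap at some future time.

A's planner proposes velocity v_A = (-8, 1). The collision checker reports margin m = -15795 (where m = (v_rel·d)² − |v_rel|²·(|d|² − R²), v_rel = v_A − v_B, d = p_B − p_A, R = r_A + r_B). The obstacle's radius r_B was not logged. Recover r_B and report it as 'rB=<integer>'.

m = -15795
d = (9, 18);  v_rel = (-13, -6),  |v_rel|² = 205
v_rel×d = (-13)·(18) − (-6)·(9) = -180
since m = R²·205 − (-180)²:  R² = (32400 + -15795) / 205 = 81
R = √81 = 9  ⇒  r_B = 9 − 8 = 1

rB=1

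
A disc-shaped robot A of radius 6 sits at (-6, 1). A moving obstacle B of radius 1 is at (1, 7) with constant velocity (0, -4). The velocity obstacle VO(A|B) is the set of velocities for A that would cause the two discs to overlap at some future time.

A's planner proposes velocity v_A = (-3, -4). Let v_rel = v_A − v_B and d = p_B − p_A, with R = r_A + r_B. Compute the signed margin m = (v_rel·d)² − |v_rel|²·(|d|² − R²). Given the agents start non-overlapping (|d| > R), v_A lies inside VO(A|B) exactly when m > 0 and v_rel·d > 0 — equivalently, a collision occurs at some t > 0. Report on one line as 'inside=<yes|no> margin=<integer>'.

d = (7, 6),  |d|² = 85;  R = 6+1 = 7,  c = 85−7² = 36
v_rel = (-3, 0),  |v_rel|² = 9;  v_rel·d = (-3)·(7) + (0)·(6) = -21
9·t² + 42·t + 36 = 0  ⇒  m = (-21)² − 9·36 = 117
m = 117 > 0,  v_rel·d = -21 < 0  ⇒  outside

inside=no margin=117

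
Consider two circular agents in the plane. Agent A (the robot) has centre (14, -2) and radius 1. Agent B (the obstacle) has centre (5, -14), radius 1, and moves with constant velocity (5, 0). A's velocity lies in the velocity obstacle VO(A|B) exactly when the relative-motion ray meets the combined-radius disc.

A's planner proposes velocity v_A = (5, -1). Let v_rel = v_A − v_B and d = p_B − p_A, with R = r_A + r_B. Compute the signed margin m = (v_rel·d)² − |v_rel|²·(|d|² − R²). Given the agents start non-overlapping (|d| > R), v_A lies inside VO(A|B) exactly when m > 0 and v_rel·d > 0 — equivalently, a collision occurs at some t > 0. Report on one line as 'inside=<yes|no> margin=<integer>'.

d = (-9, -12),  |d|² = 225;  R = 1+1 = 2,  c = 225−2² = 221
v_rel = (0, -1),  |v_rel|² = 1;  v_rel·d = (0)·(-9) + (-1)·(-12) = 12
1·t² − 24·t + 221 = 0  ⇒  m = 12² − 1·221 = -77
m = -77 < 0,  v_rel·d = 12 > 0  ⇒  outside

inside=no margin=-77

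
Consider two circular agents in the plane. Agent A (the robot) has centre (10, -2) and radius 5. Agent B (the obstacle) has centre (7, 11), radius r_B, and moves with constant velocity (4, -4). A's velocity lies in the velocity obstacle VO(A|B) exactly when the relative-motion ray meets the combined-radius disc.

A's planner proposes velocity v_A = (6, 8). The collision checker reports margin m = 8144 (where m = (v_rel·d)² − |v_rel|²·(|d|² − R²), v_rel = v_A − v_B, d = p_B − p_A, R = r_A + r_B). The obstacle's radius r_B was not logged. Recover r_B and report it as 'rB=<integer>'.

m = 8144
d = (-3, 13);  v_rel = (2, 12),  |v_rel|² = 148
v_rel×d = (2)·(13) − (12)·(-3) = 62
since m = R²·148 − 62²:  R² = (3844 + 8144) / 148 = 81
R = √81 = 9  ⇒  r_B = 9 − 5 = 4

rB=4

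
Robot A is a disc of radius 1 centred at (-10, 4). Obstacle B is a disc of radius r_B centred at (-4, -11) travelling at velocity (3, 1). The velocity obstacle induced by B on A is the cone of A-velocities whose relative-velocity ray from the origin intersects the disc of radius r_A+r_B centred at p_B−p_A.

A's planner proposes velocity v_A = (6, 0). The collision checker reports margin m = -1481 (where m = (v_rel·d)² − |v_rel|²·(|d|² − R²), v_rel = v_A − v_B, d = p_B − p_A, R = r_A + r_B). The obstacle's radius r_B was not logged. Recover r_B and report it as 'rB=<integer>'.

m = -1481
d = (6, -15);  v_rel = (3, -1),  |v_rel|² = 10
v_rel×d = (3)·(-15) − (-1)·(6) = -39
since m = R²·10 − (-39)²:  R² = (1521 + -1481) / 10 = 4
R = √4 = 2  ⇒  r_B = 2 − 1 = 1

rB=1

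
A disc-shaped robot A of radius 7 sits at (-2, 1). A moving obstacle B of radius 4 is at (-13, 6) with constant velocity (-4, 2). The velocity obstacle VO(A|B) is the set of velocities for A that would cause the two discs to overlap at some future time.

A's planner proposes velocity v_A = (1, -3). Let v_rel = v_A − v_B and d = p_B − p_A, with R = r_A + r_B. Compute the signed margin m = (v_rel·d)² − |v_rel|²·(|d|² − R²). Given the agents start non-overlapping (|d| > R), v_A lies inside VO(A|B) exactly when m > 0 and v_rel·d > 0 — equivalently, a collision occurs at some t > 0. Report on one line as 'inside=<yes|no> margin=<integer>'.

d = (-11, 5),  |d|² = 146;  R = 7+4 = 11,  c = 146−11² = 25
v_rel = (5, -5),  |v_rel|² = 50;  v_rel·d = (5)·(-11) + (-5)·(5) = -80
50·t² + 160·t + 25 = 0  ⇒  m = (-80)² − 50·25 = 5150
m = 5150 > 0,  v_rel·d = -80 < 0  ⇒  outside

inside=no margin=5150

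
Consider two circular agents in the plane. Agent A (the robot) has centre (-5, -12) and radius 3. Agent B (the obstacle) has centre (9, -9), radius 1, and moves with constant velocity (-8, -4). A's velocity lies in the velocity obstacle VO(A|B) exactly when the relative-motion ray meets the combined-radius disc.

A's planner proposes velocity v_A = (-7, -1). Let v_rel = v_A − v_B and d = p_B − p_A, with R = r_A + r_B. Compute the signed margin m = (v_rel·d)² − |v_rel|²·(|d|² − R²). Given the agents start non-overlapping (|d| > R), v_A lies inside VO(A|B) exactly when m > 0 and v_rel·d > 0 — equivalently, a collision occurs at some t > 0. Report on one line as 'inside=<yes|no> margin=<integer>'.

d = (14, 3),  |d|² = 205;  R = 3+1 = 4,  c = 205−4² = 189
v_rel = (1, 3),  |v_rel|² = 10;  v_rel·d = (1)·(14) + (3)·(3) = 23
10·t² − 46·t + 189 = 0  ⇒  m = 23² − 10·189 = -1361
m = -1361 < 0,  v_rel·d = 23 > 0  ⇒  outside

inside=no margin=-1361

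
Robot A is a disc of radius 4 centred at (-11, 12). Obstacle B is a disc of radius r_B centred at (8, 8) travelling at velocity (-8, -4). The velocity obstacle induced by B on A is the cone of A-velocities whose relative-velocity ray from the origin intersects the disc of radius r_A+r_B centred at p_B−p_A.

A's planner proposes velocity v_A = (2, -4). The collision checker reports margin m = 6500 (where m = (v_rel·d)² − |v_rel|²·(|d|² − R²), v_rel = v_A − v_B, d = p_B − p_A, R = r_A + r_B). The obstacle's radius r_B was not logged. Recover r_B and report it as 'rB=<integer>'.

m = 6500
d = (19, -4);  v_rel = (10, 0),  |v_rel|² = 100
v_rel×d = (10)·(-4) − (0)·(19) = -40
since m = R²·100 − (-40)²:  R² = (1600 + 6500) / 100 = 81
R = √81 = 9  ⇒  r_B = 9 − 4 = 5

rB=5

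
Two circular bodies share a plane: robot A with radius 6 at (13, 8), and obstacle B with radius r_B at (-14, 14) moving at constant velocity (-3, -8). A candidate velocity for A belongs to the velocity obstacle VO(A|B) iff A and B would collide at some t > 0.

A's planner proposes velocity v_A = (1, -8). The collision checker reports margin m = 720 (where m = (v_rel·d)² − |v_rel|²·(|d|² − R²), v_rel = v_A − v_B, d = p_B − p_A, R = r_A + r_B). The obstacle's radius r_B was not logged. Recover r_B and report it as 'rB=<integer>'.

m = 720
d = (-27, 6);  v_rel = (4, 0),  |v_rel|² = 16
v_rel×d = (4)·(6) − (0)·(-27) = 24
since m = R²·16 − 24²:  R² = (576 + 720) / 16 = 81
R = √81 = 9  ⇒  r_B = 9 − 6 = 3

rB=3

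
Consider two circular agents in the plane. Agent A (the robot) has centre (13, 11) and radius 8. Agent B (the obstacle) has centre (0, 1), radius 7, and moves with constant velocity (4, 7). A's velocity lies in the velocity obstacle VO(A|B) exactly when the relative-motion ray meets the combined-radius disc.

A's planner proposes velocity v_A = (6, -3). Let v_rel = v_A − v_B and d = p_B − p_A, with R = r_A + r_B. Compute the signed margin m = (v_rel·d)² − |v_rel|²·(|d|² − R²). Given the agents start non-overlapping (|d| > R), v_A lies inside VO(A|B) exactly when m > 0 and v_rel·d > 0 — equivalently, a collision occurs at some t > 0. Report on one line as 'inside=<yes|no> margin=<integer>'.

d = (-13, -10),  |d|² = 269;  R = 8+7 = 15,  c = 269−15² = 44
v_rel = (2, -10),  |v_rel|² = 104;  v_rel·d = (2)·(-13) + (-10)·(-10) = 74
104·t² − 148·t + 44 = 0  ⇒  m = 74² − 104·44 = 900
m = 900 > 0,  v_rel·d = 74 > 0  ⇒  inside

inside=yes margin=900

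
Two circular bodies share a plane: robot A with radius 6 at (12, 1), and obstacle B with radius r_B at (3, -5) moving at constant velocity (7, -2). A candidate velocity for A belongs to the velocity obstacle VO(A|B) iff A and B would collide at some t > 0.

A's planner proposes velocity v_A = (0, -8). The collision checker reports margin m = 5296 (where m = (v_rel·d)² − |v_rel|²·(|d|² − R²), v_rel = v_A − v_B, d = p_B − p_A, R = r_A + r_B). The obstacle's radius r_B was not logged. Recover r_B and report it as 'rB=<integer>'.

m = 5296
d = (-9, -6);  v_rel = (-7, -6),  |v_rel|² = 85
v_rel×d = (-7)·(-6) − (-6)·(-9) = -12
since m = R²·85 − (-12)²:  R² = (144 + 5296) / 85 = 64
R = √64 = 8  ⇒  r_B = 8 − 6 = 2

rB=2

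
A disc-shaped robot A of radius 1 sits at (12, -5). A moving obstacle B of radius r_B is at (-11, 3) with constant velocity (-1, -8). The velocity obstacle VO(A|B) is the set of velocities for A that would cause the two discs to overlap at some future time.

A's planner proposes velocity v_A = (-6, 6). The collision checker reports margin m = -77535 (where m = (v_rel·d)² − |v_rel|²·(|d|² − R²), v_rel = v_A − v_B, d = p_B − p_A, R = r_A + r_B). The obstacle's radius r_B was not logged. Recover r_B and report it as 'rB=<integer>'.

m = -77535
d = (-23, 8);  v_rel = (-5, 14),  |v_rel|² = 221
v_rel×d = (-5)·(8) − (14)·(-23) = 282
since m = R²·221 − 282²:  R² = (79524 + -77535) / 221 = 9
R = √9 = 3  ⇒  r_B = 3 − 1 = 2

rB=2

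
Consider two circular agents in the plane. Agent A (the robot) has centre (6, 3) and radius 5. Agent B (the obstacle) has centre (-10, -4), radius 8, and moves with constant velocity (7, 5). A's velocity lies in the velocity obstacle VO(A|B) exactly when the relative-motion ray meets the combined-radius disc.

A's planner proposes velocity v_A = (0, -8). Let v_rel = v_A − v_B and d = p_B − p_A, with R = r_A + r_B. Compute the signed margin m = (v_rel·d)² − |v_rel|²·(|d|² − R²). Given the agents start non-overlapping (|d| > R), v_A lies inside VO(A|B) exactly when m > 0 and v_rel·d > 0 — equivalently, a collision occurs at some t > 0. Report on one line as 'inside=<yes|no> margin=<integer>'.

d = (-16, -7),  |d|² = 305;  R = 5+8 = 13,  c = 305−13² = 136
v_rel = (-7, -13),  |v_rel|² = 218;  v_rel·d = (-7)·(-16) + (-13)·(-7) = 203
218·t² − 406·t + 136 = 0  ⇒  m = 203² − 218·136 = 11561
m = 11561 > 0,  v_rel·d = 203 > 0  ⇒  inside

inside=yes margin=11561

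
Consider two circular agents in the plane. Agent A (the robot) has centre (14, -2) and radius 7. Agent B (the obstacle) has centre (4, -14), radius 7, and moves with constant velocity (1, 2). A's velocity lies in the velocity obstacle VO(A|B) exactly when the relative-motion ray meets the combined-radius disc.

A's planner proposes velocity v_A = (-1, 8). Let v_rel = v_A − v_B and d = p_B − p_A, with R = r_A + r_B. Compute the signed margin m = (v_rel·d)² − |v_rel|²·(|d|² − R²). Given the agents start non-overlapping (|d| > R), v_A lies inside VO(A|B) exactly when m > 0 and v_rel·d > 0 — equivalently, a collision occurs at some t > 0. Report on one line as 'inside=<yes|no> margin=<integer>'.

d = (-10, -12),  |d|² = 244;  R = 7+7 = 14,  c = 244−14² = 48
v_rel = (-2, 6),  |v_rel|² = 40;  v_rel·d = (-2)·(-10) + (6)·(-12) = -52
40·t² + 104·t + 48 = 0  ⇒  m = (-52)² − 40·48 = 784
m = 784 > 0,  v_rel·d = -52 < 0  ⇒  outside

inside=no margin=784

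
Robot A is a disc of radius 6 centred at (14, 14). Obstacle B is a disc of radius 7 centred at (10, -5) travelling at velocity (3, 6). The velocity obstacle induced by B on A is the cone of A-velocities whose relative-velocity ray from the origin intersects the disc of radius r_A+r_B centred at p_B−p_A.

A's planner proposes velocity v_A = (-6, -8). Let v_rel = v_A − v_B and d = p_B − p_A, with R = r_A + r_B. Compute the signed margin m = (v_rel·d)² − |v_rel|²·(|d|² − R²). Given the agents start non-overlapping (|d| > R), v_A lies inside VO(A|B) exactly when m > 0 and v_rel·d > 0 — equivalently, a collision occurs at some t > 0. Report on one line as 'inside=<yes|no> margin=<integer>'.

d = (-4, -19),  |d|² = 377;  R = 6+7 = 13,  c = 377−13² = 208
v_rel = (-9, -14),  |v_rel|² = 277;  v_rel·d = (-9)·(-4) + (-14)·(-19) = 302
277·t² − 604·t + 208 = 0  ⇒  m = 302² − 277·208 = 33588
m = 33588 > 0,  v_rel·d = 302 > 0  ⇒  inside

inside=yes margin=33588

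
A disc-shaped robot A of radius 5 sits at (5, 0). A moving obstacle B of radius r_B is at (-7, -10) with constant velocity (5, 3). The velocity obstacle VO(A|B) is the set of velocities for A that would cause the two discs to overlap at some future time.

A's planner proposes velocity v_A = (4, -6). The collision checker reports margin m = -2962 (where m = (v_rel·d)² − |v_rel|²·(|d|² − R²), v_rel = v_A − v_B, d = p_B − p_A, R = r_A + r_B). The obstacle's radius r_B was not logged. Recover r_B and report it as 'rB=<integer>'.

m = -2962
d = (-12, -10);  v_rel = (-1, -9),  |v_rel|² = 82
v_rel×d = (-1)·(-10) − (-9)·(-12) = -98
since m = R²·82 − (-98)²:  R² = (9604 + -2962) / 82 = 81
R = √81 = 9  ⇒  r_B = 9 − 5 = 4

rB=4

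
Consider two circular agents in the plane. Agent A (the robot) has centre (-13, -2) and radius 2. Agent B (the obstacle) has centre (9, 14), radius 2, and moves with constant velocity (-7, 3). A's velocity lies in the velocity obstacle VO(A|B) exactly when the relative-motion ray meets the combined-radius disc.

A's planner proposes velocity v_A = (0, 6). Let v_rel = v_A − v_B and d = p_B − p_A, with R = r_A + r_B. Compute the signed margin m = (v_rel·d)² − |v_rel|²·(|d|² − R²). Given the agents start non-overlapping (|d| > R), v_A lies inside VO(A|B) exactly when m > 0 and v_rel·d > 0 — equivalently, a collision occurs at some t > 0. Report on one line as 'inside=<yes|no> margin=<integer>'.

d = (22, 16),  |d|² = 740;  R = 2+2 = 4,  c = 740−4² = 724
v_rel = (7, 3),  |v_rel|² = 58;  v_rel·d = (7)·(22) + (3)·(16) = 202
58·t² − 404·t + 724 = 0  ⇒  m = 202² − 58·724 = -1188
m = -1188 < 0,  v_rel·d = 202 > 0  ⇒  outside

inside=no margin=-1188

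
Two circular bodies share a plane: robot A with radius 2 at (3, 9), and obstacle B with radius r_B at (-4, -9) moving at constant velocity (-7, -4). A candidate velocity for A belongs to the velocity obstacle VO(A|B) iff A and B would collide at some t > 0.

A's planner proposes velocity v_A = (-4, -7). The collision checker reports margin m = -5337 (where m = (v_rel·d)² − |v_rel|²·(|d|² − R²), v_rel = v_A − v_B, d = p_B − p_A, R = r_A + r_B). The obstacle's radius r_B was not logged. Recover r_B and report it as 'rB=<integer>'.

m = -5337
d = (-7, -18);  v_rel = (3, -3),  |v_rel|² = 18
v_rel×d = (3)·(-18) − (-3)·(-7) = -75
since m = R²·18 − (-75)²:  R² = (5625 + -5337) / 18 = 16
R = √16 = 4  ⇒  r_B = 4 − 2 = 2

rB=2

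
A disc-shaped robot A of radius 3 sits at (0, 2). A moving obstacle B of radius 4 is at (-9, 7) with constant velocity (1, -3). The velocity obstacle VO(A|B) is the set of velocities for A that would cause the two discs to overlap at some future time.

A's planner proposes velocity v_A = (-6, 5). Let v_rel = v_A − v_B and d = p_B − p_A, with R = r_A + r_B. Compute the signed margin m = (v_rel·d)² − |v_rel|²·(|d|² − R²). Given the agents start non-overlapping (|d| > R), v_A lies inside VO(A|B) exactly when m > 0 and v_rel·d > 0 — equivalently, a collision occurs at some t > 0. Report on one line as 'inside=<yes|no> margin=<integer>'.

d = (-9, 5),  |d|² = 106;  R = 3+4 = 7,  c = 106−7² = 57
v_rel = (-7, 8),  |v_rel|² = 113;  v_rel·d = (-7)·(-9) + (8)·(5) = 103
113·t² − 206·t + 57 = 0  ⇒  m = 103² − 113·57 = 4168
m = 4168 > 0,  v_rel·d = 103 > 0  ⇒  inside

inside=yes margin=4168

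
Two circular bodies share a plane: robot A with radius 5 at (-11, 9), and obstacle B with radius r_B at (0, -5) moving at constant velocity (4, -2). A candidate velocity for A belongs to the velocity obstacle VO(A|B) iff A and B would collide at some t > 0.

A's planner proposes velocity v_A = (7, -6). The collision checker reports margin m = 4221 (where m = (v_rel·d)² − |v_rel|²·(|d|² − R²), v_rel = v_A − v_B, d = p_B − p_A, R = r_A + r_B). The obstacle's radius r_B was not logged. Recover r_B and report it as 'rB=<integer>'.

m = 4221
d = (11, -14);  v_rel = (3, -4),  |v_rel|² = 25
v_rel×d = (3)·(-14) − (-4)·(11) = 2
since m = R²·25 − 2²:  R² = (4 + 4221) / 25 = 169
R = √169 = 13  ⇒  r_B = 13 − 5 = 8

rB=8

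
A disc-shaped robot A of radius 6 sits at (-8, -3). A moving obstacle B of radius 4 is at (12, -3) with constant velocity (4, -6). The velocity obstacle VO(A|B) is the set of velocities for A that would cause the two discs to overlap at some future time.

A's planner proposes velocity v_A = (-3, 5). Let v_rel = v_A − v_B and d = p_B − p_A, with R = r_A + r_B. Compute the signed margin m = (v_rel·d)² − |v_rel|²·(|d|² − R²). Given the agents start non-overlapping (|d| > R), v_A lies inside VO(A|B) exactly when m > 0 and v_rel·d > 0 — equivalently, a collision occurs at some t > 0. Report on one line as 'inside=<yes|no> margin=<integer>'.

d = (20, 0),  |d|² = 400;  R = 6+4 = 10,  c = 400−10² = 300
v_rel = (-7, 11),  |v_rel|² = 170;  v_rel·d = (-7)·(20) + (11)·(0) = -140
170·t² + 280·t + 300 = 0  ⇒  m = (-140)² − 170·300 = -31400
m = -31400 < 0,  v_rel·d = -140 < 0  ⇒  outside

inside=no margin=-31400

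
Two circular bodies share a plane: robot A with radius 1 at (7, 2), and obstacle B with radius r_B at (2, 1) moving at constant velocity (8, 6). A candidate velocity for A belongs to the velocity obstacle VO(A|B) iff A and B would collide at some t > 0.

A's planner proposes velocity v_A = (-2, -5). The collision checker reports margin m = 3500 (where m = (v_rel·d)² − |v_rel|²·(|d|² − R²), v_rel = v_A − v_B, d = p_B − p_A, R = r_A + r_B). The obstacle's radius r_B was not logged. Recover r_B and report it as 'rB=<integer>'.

m = 3500
d = (-5, -1);  v_rel = (-10, -11),  |v_rel|² = 221
v_rel×d = (-10)·(-1) − (-11)·(-5) = -45
since m = R²·221 − (-45)²:  R² = (2025 + 3500) / 221 = 25
R = √25 = 5  ⇒  r_B = 5 − 1 = 4

rB=4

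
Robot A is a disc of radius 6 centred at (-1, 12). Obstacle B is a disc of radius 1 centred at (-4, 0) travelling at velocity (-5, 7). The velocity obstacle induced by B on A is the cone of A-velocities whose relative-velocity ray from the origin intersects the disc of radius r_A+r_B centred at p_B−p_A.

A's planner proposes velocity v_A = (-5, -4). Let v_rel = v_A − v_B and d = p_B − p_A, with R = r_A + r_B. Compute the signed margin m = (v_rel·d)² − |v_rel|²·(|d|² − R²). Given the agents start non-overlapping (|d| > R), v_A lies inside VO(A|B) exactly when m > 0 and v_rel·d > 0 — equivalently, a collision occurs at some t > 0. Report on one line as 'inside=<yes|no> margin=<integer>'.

d = (-3, -12),  |d|² = 153;  R = 6+1 = 7,  c = 153−7² = 104
v_rel = (0, -11),  |v_rel|² = 121;  v_rel·d = (0)·(-3) + (-11)·(-12) = 132
121·t² − 264·t + 104 = 0  ⇒  m = 132² − 121·104 = 4840
m = 4840 > 0,  v_rel·d = 132 > 0  ⇒  inside

inside=yes margin=4840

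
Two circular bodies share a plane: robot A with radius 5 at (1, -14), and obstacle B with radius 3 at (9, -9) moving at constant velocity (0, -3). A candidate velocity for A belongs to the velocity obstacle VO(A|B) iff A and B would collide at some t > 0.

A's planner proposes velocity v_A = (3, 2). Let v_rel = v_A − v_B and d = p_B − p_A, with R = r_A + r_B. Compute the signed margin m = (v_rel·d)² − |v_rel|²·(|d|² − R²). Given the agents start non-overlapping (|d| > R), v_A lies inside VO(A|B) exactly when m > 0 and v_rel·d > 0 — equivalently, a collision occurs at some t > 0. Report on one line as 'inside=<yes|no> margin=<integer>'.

d = (8, 5),  |d|² = 89;  R = 5+3 = 8,  c = 89−8² = 25
v_rel = (3, 5),  |v_rel|² = 34;  v_rel·d = (3)·(8) + (5)·(5) = 49
34·t² − 98·t + 25 = 0  ⇒  m = 49² − 34·25 = 1551
m = 1551 > 0,  v_rel·d = 49 > 0  ⇒  inside

inside=yes margin=1551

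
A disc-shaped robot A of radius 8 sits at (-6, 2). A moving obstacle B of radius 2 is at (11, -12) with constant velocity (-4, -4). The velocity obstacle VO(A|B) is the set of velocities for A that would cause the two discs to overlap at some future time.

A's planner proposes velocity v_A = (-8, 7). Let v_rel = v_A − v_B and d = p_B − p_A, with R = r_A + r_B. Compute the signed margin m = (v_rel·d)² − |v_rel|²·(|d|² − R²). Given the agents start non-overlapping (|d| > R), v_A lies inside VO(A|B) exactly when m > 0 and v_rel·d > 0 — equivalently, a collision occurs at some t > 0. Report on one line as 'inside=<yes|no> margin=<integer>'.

d = (17, -14),  |d|² = 485;  R = 8+2 = 10,  c = 485−10² = 385
v_rel = (-4, 11),  |v_rel|² = 137;  v_rel·d = (-4)·(17) + (11)·(-14) = -222
137·t² + 444·t + 385 = 0  ⇒  m = (-222)² − 137·385 = -3461
m = -3461 < 0,  v_rel·d = -222 < 0  ⇒  outside

inside=no margin=-3461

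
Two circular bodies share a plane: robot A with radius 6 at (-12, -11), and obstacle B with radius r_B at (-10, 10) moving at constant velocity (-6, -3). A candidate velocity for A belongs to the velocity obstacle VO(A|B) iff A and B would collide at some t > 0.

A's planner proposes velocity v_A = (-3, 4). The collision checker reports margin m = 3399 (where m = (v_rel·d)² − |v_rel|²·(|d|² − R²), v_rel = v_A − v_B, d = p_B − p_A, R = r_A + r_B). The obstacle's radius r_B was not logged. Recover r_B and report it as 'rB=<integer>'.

m = 3399
d = (2, 21);  v_rel = (3, 7),  |v_rel|² = 58
v_rel×d = (3)·(21) − (7)·(2) = 49
since m = R²·58 − 49²:  R² = (2401 + 3399) / 58 = 100
R = √100 = 10  ⇒  r_B = 10 − 6 = 4

rB=4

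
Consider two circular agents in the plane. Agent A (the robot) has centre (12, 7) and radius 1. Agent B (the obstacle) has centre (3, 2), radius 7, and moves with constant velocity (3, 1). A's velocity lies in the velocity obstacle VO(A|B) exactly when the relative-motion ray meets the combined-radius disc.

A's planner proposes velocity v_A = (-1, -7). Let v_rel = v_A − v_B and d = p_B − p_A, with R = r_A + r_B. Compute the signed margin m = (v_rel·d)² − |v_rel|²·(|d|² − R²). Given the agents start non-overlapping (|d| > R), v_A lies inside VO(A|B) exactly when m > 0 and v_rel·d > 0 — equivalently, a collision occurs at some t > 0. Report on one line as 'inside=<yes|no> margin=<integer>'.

d = (-9, -5),  |d|² = 106;  R = 1+7 = 8,  c = 106−8² = 42
v_rel = (-4, -8),  |v_rel|² = 80;  v_rel·d = (-4)·(-9) + (-8)·(-5) = 76
80·t² − 152·t + 42 = 0  ⇒  m = 76² − 80·42 = 2416
m = 2416 > 0,  v_rel·d = 76 > 0  ⇒  inside

inside=yes margin=2416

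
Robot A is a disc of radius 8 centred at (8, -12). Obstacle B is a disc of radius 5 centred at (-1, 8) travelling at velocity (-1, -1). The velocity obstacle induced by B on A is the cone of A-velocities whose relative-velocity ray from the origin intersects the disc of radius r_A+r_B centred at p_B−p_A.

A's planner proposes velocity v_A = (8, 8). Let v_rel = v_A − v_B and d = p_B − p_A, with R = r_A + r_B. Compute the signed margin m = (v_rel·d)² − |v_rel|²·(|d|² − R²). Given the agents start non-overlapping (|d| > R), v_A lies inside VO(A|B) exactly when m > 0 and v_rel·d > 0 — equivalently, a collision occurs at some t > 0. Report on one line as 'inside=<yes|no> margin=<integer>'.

d = (-9, 20),  |d|² = 481;  R = 8+5 = 13,  c = 481−13² = 312
v_rel = (9, 9),  |v_rel|² = 162;  v_rel·d = (9)·(-9) + (9)·(20) = 99
162·t² − 198·t + 312 = 0  ⇒  m = 99² − 162·312 = -40743
m = -40743 < 0,  v_rel·d = 99 > 0  ⇒  outside

inside=no margin=-40743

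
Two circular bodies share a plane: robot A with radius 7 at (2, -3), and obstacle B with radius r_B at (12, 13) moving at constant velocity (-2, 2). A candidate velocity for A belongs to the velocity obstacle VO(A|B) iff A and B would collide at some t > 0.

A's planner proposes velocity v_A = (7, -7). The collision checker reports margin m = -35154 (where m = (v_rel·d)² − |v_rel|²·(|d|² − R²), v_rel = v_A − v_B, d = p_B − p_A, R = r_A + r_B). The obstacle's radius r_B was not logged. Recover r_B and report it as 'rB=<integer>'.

m = -35154
d = (10, 16);  v_rel = (9, -9),  |v_rel|² = 162
v_rel×d = (9)·(16) − (-9)·(10) = 234
since m = R²·162 − 234²:  R² = (54756 + -35154) / 162 = 121
R = √121 = 11  ⇒  r_B = 11 − 7 = 4

rB=4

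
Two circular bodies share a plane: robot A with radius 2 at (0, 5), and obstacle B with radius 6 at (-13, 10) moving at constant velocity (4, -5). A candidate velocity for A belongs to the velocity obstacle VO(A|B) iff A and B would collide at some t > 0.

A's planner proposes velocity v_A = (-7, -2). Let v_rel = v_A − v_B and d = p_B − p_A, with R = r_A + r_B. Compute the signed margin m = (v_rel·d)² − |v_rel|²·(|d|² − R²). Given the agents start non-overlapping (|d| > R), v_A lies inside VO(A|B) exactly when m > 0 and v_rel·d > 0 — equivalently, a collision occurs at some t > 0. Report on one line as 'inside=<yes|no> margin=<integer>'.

d = (-13, 5),  |d|² = 194;  R = 2+6 = 8,  c = 194−8² = 130
v_rel = (-11, 3),  |v_rel|² = 130;  v_rel·d = (-11)·(-13) + (3)·(5) = 158
130·t² − 316·t + 130 = 0  ⇒  m = 158² − 130·130 = 8064
m = 8064 > 0,  v_rel·d = 158 > 0  ⇒  inside

inside=yes margin=8064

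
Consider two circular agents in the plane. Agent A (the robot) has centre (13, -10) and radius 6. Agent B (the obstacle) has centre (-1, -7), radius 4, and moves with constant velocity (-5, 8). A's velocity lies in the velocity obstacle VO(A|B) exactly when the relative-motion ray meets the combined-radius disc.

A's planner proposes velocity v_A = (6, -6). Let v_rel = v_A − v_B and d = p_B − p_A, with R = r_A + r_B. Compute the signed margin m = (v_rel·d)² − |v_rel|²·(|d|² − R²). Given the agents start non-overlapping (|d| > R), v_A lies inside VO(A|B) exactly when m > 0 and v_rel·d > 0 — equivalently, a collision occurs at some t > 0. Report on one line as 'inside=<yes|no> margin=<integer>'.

d = (-14, 3),  |d|² = 205;  R = 6+4 = 10,  c = 205−10² = 105
v_rel = (11, -14),  |v_rel|² = 317;  v_rel·d = (11)·(-14) + (-14)·(3) = -196
317·t² + 392·t + 105 = 0  ⇒  m = (-196)² − 317·105 = 5131
m = 5131 > 0,  v_rel·d = -196 < 0  ⇒  outside

inside=no margin=5131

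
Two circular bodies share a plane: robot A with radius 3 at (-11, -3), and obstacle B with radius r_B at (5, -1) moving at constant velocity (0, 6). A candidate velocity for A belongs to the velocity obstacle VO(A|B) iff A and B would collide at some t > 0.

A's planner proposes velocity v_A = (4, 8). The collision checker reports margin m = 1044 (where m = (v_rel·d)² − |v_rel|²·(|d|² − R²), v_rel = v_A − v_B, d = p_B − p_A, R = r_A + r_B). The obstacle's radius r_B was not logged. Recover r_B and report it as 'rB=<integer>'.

m = 1044
d = (16, 2);  v_rel = (4, 2),  |v_rel|² = 20
v_rel×d = (4)·(2) − (2)·(16) = -24
since m = R²·20 − (-24)²:  R² = (576 + 1044) / 20 = 81
R = √81 = 9  ⇒  r_B = 9 − 3 = 6

rB=6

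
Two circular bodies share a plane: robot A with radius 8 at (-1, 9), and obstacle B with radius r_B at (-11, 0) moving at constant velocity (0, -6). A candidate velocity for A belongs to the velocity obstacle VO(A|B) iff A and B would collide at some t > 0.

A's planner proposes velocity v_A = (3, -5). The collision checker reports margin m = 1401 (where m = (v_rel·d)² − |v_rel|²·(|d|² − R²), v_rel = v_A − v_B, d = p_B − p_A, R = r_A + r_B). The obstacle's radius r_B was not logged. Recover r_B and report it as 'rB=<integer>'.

m = 1401
d = (-10, -9);  v_rel = (3, 1),  |v_rel|² = 10
v_rel×d = (3)·(-9) − (1)·(-10) = -17
since m = R²·10 − (-17)²:  R² = (289 + 1401) / 10 = 169
R = √169 = 13  ⇒  r_B = 13 − 8 = 5

rB=5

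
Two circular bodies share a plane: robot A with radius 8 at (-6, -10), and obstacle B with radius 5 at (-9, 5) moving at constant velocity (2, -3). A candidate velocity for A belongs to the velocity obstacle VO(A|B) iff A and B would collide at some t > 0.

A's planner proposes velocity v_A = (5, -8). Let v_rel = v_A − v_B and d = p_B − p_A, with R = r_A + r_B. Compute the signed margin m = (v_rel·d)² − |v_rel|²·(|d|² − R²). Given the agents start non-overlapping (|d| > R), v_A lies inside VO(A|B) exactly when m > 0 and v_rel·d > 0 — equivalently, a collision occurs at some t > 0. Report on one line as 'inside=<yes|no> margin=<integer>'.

d = (-3, 15),  |d|² = 234;  R = 8+5 = 13,  c = 234−13² = 65
v_rel = (3, -5),  |v_rel|² = 34;  v_rel·d = (3)·(-3) + (-5)·(15) = -84
34·t² + 168·t + 65 = 0  ⇒  m = (-84)² − 34·65 = 4846
m = 4846 > 0,  v_rel·d = -84 < 0  ⇒  outside

inside=no margin=4846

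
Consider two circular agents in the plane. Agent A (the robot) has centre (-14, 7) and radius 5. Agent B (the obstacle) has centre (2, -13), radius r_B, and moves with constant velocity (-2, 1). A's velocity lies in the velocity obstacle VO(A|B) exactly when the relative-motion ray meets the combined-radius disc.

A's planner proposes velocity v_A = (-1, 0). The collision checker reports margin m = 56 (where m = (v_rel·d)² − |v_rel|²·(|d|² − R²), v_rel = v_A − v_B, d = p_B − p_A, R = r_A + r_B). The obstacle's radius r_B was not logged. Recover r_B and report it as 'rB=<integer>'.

m = 56
d = (16, -20);  v_rel = (1, -1),  |v_rel|² = 2
v_rel×d = (1)·(-20) − (-1)·(16) = -4
since m = R²·2 − (-4)²:  R² = (16 + 56) / 2 = 36
R = √36 = 6  ⇒  r_B = 6 − 5 = 1

rB=1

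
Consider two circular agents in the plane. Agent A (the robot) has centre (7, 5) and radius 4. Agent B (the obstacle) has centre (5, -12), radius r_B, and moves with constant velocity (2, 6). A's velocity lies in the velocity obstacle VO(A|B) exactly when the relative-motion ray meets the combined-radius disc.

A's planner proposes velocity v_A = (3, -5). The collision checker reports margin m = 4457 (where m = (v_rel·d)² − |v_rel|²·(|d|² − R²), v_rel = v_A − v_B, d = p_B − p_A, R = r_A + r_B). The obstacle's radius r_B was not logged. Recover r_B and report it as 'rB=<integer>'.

m = 4457
d = (-2, -17);  v_rel = (1, -11),  |v_rel|² = 122
v_rel×d = (1)·(-17) − (-11)·(-2) = -39
since m = R²·122 − (-39)²:  R² = (1521 + 4457) / 122 = 49
R = √49 = 7  ⇒  r_B = 7 − 4 = 3

rB=3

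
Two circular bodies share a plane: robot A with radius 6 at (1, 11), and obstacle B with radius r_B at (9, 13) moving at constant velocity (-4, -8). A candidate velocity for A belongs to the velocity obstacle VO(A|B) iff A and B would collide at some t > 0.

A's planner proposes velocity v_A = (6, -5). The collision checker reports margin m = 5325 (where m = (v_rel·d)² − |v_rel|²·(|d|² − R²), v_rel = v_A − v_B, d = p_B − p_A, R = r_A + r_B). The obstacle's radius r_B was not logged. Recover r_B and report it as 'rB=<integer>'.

m = 5325
d = (8, 2);  v_rel = (10, 3),  |v_rel|² = 109
v_rel×d = (10)·(2) − (3)·(8) = -4
since m = R²·109 − (-4)²:  R² = (16 + 5325) / 109 = 49
R = √49 = 7  ⇒  r_B = 7 − 6 = 1

rB=1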